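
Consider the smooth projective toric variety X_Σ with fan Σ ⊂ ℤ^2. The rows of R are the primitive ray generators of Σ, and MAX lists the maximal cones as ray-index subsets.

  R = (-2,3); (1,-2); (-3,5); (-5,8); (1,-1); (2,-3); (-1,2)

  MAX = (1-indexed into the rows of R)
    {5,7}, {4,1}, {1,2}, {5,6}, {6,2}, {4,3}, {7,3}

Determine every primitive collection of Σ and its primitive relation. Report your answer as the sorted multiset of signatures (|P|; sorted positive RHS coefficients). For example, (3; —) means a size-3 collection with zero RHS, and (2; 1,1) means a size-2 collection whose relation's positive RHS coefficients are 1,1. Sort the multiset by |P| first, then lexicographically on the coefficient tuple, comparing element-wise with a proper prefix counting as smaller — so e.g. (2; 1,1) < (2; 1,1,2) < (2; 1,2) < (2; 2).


|primitive collections| = 14. Relations:

  P = {1,6}:  v_{1} + v_{6} = 0  ⇒ sig = (2; —)
  P = {2,7}:  v_{2} + v_{7} = 0  ⇒ sig = (2; —)
  P = {1,3}:  v_{1} + v_{3} = v_{4}  ⇒ sig = (2; 1)
  P = {1,5}:  v_{1} + v_{5} = v_{7}  ⇒ sig = (2; 1)
  P = {1,7}:  v_{1} + v_{7} = v_{3}  ⇒ sig = (2; 1)
  P = {2,3}:  v_{2} + v_{3} = v_{1}  ⇒ sig = (2; 1)
  P = {2,5}:  v_{2} + v_{5} = v_{6}  ⇒ sig = (2; 1)
  P = {3,6}:  v_{3} + v_{6} = v_{7}  ⇒ sig = (2; 1)
  P = {4,6}:  v_{4} + v_{6} = v_{3}  ⇒ sig = (2; 1)
  P = {6,7}:  v_{6} + v_{7} = v_{5}  ⇒ sig = (2; 1)
  P = {4,5}:  v_{4} + v_{5} = v_{3} + v_{7}  ⇒ sig = (2; 1,1)
  P = {2,4}:  v_{2} + v_{4} = 2·v_{1}  ⇒ sig = (2; 2)
  P = {3,5}:  v_{3} + v_{5} = 2·v_{7}  ⇒ sig = (2; 2)
  P = {4,7}:  v_{4} + v_{7} = 2·v_{3}  ⇒ sig = (2; 2)

so the primitive-relation signature multiset is
    |P|=2: 14 collections, coeffs (), (), (1), (1), (1), (1), (1), (1), (1), (1), (1,1), (2), (2), (2)


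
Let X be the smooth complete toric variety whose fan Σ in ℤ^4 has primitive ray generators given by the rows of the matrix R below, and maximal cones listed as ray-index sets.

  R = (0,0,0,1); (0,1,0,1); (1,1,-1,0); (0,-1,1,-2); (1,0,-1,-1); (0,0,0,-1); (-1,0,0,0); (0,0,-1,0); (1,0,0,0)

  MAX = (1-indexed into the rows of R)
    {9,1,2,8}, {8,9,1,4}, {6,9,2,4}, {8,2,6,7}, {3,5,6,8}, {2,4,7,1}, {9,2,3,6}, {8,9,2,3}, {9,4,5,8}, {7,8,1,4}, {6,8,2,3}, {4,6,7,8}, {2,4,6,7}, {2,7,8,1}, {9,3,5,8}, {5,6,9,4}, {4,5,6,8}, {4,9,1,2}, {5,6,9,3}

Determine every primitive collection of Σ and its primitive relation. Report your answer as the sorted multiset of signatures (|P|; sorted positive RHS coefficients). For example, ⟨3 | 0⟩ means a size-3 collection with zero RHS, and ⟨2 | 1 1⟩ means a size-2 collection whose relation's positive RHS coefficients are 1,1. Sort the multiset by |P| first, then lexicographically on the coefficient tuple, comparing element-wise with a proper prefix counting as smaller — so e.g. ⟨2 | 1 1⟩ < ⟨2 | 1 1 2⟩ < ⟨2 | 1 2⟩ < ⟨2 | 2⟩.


The 10 primitive collections of Σ (r=9, n=4):

  • {1,6}:  v_{1} + v_{6} = 0  ⇒ sig = ⟨2 | 0⟩
  • {7,9}:  v_{7} + v_{9} = 0  ⇒ sig = ⟨2 | 0⟩
  • {2,5}:  v_{2} + v_{5} = v_{3}  ⇒ sig = ⟨2 | 1⟩
  • {1,5}:  v_{1} + v_{5} = v_{8} + v_{9}  ⇒ sig = ⟨2 | 1 1⟩
  • {5,7}:  v_{5} + v_{7} = v_{6} + v_{8}  ⇒ sig = ⟨2 | 1 1⟩
  • {1,3}:  v_{1} + v_{3} = v_{2} + v_{8} + v_{9}  ⇒ sig = ⟨2 | 1 1 1⟩
  • {3,7}:  v_{3} + v_{7} = v_{2} + v_{6} + v_{8}  ⇒ sig = ⟨2 | 1 1 1⟩
  • {3,4}:  v_{3} + v_{4} = 2·v_{6} + v_{9}  ⇒ sig = ⟨2 | 1 2⟩
  • {2,4,8}:  v_{2} + v_{4} + v_{8} = v_{6}  ⇒ sig = ⟨3 | 1⟩
  • {6,8,9}:  v_{6} + v_{8} + v_{9} = v_{5}  ⇒ sig = ⟨3 | 1⟩

Signatures (|P|; sorted positive RHS coefficients), sorted:
[⟨2 | 0⟩, ⟨2 | 0⟩, ⟨2 | 1⟩, ⟨2 | 1 1⟩, ⟨2 | 1 1⟩, ⟨2 | 1 1 1⟩, ⟨2 | 1 1 1⟩, ⟨2 | 1 2⟩, ⟨3 | 1⟩, ⟨3 | 1⟩]


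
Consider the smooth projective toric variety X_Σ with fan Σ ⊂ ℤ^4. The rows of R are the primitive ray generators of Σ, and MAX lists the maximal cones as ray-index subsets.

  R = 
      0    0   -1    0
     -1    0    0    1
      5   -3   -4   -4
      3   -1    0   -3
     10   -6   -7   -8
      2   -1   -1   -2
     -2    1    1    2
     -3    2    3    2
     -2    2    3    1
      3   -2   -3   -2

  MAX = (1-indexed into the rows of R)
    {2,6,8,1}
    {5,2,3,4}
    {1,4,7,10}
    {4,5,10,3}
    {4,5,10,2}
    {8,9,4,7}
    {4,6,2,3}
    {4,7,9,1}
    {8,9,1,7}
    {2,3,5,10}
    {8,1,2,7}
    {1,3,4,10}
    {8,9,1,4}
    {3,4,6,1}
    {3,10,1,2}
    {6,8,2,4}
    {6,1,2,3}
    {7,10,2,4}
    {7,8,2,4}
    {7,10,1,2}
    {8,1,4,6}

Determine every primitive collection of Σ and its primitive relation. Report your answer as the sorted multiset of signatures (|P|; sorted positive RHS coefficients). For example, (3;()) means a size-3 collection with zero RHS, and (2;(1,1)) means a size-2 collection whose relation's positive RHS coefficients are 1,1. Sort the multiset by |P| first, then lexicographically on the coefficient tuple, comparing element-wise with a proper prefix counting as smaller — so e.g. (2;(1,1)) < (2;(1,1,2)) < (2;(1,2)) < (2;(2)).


17 collections generate NE(X_Σ); each relation:

  • {6,7}:  v_{6} + v_{7} = 0 — sig = (2;())
  • {8,10}:  v_{8} + v_{10} = 0 — sig = (2;())
  • {2,9}:  v_{2} + v_{9} = v_{8} — sig = (2;(1))
  • {3,7}:  v_{3} + v_{7} = v_{10} — sig = (2;(1))
  • {3,8}:  v_{3} + v_{8} = v_{6} — sig = (2;(1))
  • {6,10}:  v_{6} + v_{10} = v_{3} — sig = (2;(1))
  • {3,9}:  v_{3} + v_{9} = v_{1} + v_{4} — sig = (2;(1,1))
  • {5,9}:  v_{5} + v_{9} = v_{3} + v_{4} — sig = (2;(1,1))
  • {5,8}:  v_{5} + v_{8} = v_{2} + v_{3} + v_{4} — sig = (2;(1,1,1))
  • {6,9}:  v_{6} + v_{9} = v_{1} + v_{4} + v_{8} — sig = (2;(1,1,1))
  • {9,10}:  v_{9} + v_{10} = v_{1} + v_{4} + v_{7} — sig = (2;(1,1,1))
  • {5,6}:  v_{5} + v_{6} = v_{2} + 2·v_{3} + v_{4} — sig = (2;(1,1,2))
  • {5,7}:  v_{5} + v_{7} = v_{2} + v_{4} + 2·v_{10} — sig = (2;(1,1,2))
  • {1,5}:  v_{1} + v_{5} = 2·v_{3} — sig = (2;(2))
  • {1,2,4}:  v_{1} + v_{2} + v_{4} = v_{6} — sig = (3;(1))
  • {1,4,7,8}:  v_{1} + v_{4} + v_{7} + v_{8} = v_{9} — sig = (4;(1))
  • {2,3,4,10}:  v_{2} + v_{3} + v_{4} + v_{10} = v_{5} — sig = (4;(1))

Signatures (|P|; sorted positive RHS coefficients), sorted:
    (2;())
    (2;())
    (2;(1))
    (2;(1))
    (2;(1))
    (2;(1))
    (2;(1,1))
    (2;(1,1))
    (2;(1,1,1))
    (2;(1,1,1))
    (2;(1,1,1))
    (2;(1,1,2))
    (2;(1,1,2))
    (2;(2))
    (3;(1))
    (4;(1))
    (4;(1))


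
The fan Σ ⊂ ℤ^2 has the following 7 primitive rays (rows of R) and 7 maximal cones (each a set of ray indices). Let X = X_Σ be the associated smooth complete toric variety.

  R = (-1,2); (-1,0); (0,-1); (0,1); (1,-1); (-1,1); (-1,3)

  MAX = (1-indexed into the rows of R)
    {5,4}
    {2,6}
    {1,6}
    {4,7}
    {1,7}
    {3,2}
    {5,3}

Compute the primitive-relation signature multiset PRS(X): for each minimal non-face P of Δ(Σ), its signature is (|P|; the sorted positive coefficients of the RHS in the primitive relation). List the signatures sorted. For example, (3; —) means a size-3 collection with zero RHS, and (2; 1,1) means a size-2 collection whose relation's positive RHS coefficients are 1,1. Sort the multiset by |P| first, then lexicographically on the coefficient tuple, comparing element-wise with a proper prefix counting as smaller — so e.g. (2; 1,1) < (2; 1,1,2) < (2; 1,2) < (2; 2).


|primitive collections| = 14. Relations:

  • {3,4}:  v_{3} + v_{4} = 0 — sig = (2; —)
  • {5,6}:  v_{5} + v_{6} = 0 — sig = (2; —)
  • {1,3}:  v_{1} + v_{3} = v_{6} — sig = (2; 1)
  • {1,4}:  v_{1} + v_{4} = v_{7} — sig = (2; 1)
  • {1,5}:  v_{1} + v_{5} = v_{4} — sig = (2; 1)
  • {2,4}:  v_{2} + v_{4} = v_{6} — sig = (2; 1)
  • {2,5}:  v_{2} + v_{5} = v_{3} — sig = (2; 1)
  • {3,6}:  v_{3} + v_{6} = v_{2} — sig = (2; 1)
  • {3,7}:  v_{3} + v_{7} = v_{1} — sig = (2; 1)
  • {4,6}:  v_{4} + v_{6} = v_{1} — sig = (2; 1)
  • {2,7}:  v_{2} + v_{7} = v_{1} + v_{6} — sig = (2; 1,1)
  • {1,2}:  v_{1} + v_{2} = 2·v_{6} — sig = (2; 2)
  • {5,7}:  v_{5} + v_{7} = 2·v_{4} — sig = (2; 2)
  • {6,7}:  v_{6} + v_{7} = 2·v_{1} — sig = (2; 2)

Signatures (|P|; sorted positive RHS coefficients), sorted:
    |P|=2: 14 collections, coeffs (), (), (1), (1), (1), (1), (1), (1), (1), (1), (1,1), (2), (2), (2)


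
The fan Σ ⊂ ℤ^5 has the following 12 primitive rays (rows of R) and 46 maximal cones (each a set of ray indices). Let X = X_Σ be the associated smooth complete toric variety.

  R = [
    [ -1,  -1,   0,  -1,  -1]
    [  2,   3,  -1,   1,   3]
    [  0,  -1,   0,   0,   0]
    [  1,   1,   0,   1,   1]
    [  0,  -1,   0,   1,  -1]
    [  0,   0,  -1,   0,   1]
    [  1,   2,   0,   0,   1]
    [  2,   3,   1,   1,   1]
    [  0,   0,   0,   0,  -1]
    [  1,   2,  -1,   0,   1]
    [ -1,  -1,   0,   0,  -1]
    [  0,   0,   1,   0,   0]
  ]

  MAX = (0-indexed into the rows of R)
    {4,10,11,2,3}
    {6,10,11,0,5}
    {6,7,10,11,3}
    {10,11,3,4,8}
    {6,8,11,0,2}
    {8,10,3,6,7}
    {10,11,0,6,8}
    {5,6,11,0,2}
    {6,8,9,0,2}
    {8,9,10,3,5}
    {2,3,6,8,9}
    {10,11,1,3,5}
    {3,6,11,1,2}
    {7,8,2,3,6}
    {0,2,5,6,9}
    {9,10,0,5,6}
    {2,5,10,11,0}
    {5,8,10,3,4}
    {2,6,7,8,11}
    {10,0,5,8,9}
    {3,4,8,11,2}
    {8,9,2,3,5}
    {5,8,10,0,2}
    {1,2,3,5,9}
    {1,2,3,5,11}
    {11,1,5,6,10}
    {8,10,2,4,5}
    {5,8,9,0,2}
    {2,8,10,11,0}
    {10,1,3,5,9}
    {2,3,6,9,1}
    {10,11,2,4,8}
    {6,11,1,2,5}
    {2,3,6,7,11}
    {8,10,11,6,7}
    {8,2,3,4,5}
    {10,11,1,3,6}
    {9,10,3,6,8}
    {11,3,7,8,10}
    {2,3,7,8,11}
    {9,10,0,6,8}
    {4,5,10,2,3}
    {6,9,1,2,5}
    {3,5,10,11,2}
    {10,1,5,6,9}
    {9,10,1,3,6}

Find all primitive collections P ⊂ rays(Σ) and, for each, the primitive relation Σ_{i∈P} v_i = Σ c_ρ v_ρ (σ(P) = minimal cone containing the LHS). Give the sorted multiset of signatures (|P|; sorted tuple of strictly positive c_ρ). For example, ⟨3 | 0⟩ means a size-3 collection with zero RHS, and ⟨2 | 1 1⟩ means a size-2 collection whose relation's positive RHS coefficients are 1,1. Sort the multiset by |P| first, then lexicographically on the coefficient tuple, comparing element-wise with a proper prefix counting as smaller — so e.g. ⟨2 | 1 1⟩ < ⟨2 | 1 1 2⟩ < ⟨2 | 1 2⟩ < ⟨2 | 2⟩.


Primitive collections (23):

  P = {0,3}:  v_{0} + v_{3} = 0  so sig = ⟨2 | 0⟩
  P = {9,11}:  v_{9} + v_{11} = v_{6}  so sig = ⟨2 | 1⟩
  P = {0,1}:  v_{0} + v_{1} = v_{5} + v_{6}  so sig = ⟨2 | 1 1⟩
  P = {1,8}:  v_{1} + v_{8} = v_{3} + v_{9}  so sig = ⟨2 | 1 1⟩
  P = {4,6}:  v_{4} + v_{6} = v_{3} + v_{8}  so sig = ⟨2 | 1 1⟩
  P = {5,7}:  v_{5} + v_{7} = v_{3} + v_{6}  so sig = ⟨2 | 1 1⟩
  P = {0,4}:  v_{0} + v_{4} = v_{2} + v_{8} + v_{10}  so sig = ⟨2 | 1 1 1⟩
  P = {0,7}:  v_{0} + v_{7} = v_{6} + v_{8} + v_{11}  so sig = ⟨2 | 1 1 1⟩
  P = {1,4}:  v_{1} + v_{4} = 2·v_{3} + v_{5} + v_{8}  so sig = ⟨2 | 1 1 2⟩
  P = {4,9}:  v_{4} + v_{9} = v_{3} + v_{5} + 2·v_{8}  so sig = ⟨2 | 1 1 2⟩
  P = {7,9}:  v_{7} + v_{9} = v_{3} + 2·v_{6} + v_{8}  so sig = ⟨2 | 1 1 2⟩
  P = {4,7}:  v_{4} + v_{7} = 2·v_{3} + 2·v_{8} + v_{11}  so sig = ⟨2 | 1 2 2⟩
  P = {1,7}:  v_{1} + v_{7} = 2·v_{3} + 2·v_{6}  so sig = ⟨2 | 2 2⟩
  P = {2,6,10}:  v_{2} + v_{6} + v_{10} = 0  so sig = ⟨3 | 0⟩
  P = {5,8,11}:  v_{5} + v_{8} + v_{11} = 0  so sig = ⟨3 | 0⟩
  P = {3,5,6}:  v_{3} + v_{5} + v_{6} = v_{1}  so sig = ⟨3 | 1⟩
  P = {5,6,8}:  v_{5} + v_{6} + v_{8} = v_{9}  so sig = ⟨3 | 1⟩
  P = {1,2,10}:  v_{1} + v_{2} + v_{10} = v_{3} + v_{5}  so sig = ⟨3 | 1 1⟩
  P = {2,9,10}:  v_{2} + v_{9} + v_{10} = v_{5} + v_{8}  so sig = ⟨3 | 1 1⟩
  P = {2,7,10}:  v_{2} + v_{7} + v_{10} = v_{3} + v_{8} + v_{11}  so sig = ⟨3 | 1 1 1⟩
  P = {4,5,11}:  v_{4} + v_{5} + v_{11} = v_{2} + v_{3} + v_{10}  so sig = ⟨3 | 1 1 1⟩
  P = {2,3,8,10}:  v_{2} + v_{3} + v_{8} + v_{10} = v_{4}  so sig = ⟨4 | 1⟩
  P = {3,6,8,11}:  v_{3} + v_{6} + v_{8} + v_{11} = v_{7}  so sig = ⟨4 | 1⟩

Sorted signature multiset PRS(X):
    |P|=2: 13 collections, coeffs (), (1), (1,1), (1,1), (1,1), (1,1), (1,1,1), (1,1,1), (1,1,2), (1,1,2), (1,1,2), (1,2,2), (2,2)
    |P|=3: 8 collections, coeffs (), (), (1), (1), (1,1), (1,1), (1,1,1), (1,1,1)
    |P|=4: 2 collections, coeffs (1), (1)


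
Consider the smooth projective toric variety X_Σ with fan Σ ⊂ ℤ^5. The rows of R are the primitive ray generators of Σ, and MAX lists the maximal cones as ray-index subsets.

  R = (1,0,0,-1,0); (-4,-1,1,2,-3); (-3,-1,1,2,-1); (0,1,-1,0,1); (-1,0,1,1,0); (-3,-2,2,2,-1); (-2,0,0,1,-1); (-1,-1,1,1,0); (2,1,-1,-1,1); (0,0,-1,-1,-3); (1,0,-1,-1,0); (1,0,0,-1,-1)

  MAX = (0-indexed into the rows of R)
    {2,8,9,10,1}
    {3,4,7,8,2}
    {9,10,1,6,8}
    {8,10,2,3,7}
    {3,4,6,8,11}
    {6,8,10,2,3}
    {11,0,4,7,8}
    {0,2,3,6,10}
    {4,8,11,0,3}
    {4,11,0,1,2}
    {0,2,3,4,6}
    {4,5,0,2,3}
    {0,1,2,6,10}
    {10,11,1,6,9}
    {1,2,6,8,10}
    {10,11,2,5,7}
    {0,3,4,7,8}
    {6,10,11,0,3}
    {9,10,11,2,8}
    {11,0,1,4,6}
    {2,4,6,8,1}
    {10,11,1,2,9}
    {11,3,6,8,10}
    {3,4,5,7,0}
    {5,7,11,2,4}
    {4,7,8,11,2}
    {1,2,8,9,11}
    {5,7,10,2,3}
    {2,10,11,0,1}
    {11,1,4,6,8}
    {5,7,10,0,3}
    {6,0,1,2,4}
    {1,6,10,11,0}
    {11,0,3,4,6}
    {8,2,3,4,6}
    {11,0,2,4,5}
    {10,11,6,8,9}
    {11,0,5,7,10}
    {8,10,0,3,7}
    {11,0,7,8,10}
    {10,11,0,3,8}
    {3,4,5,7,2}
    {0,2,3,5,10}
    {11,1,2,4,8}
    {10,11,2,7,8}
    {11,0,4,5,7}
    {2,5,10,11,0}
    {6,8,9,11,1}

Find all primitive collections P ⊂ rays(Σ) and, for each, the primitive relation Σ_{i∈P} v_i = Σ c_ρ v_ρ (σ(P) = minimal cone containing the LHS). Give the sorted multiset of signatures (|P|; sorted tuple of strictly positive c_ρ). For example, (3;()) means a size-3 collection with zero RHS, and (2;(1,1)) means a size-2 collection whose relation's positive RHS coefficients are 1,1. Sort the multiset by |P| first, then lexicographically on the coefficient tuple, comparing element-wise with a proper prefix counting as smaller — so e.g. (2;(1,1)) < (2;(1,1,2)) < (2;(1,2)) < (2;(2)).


22 minimal non-faces of Δ(Σ) (on 12 rays):

  {4,10}:  v_{4} + v_{10} = 0 ; sig = (2;())
  {5,8}:  v_{5} + v_{8} = v_{7} ; sig = (2;(1))
  {6,7}:  v_{6} + v_{7} = v_{2} ; sig = (2;(1))
  {4,9}:  v_{4} + v_{9} = v_{1} + v_{8} + v_{11} ; sig = (2;(1,1,1))
  {3,9}:  v_{3} + v_{9} = 2·v_{6} + v_{8} + v_{10} + v_{11} ; sig = (2;(1,1,1,2))
  {0,9}:  v_{0} + v_{9} = v_{6} + v_{10} + 2·v_{11} ; sig = (2;(1,1,2))
  {7,9}:  v_{7} + v_{9} = 2·v_{2} + v_{8} + v_{10} + 2·v_{11} ; sig = (2;(1,1,2,2))
  {1,5}:  v_{1} + v_{5} = v_{0} + 3·v_{2} + v_{11} ; sig = (2;(1,1,3))
  {1,7}:  v_{1} + v_{7} = 2·v_{2} + v_{11} ; sig = (2;(1,2))
  {5,6}:  v_{5} + v_{6} = v_{0} + 2·v_{2} ; sig = (2;(1,2))
  {5,9}:  v_{5} + v_{9} = 2·v_{2} + v_{10} + 2·v_{11} ; sig = (2;(1,2,2))
  {1,3}:  v_{1} + v_{3} = 2·v_{6} ; sig = (2;(2))
  {0,2,8}:  v_{0} + v_{2} + v_{8} = 0 ; sig = (3;())
  {3,7,11}:  v_{3} + v_{7} + v_{11} = 0 ; sig = (3;())
  {0,2,7}:  v_{0} + v_{2} + v_{7} = v_{5} ; sig = (3;(1))
  {2,3,11}:  v_{2} + v_{3} + v_{11} = v_{6} ; sig = (3;(1))
  {2,6,11}:  v_{2} + v_{6} + v_{11} = v_{1} ; sig = (3;(1))
  {0,1,8}:  v_{0} + v_{1} + v_{8} = v_{6} + v_{11} ; sig = (3;(1,1))
  {0,6,8}:  v_{0} + v_{6} + v_{8} = v_{3} + v_{11} ; sig = (3;(1,1))
  {3,5,11}:  v_{3} + v_{5} + v_{11} = v_{0} + v_{2} ; sig = (3;(1,1))
  {2,6,9}:  v_{2} + v_{6} + v_{9} = 2·v_{1} + v_{8} + v_{10} ; sig = (3;(1,1,2))
  {1,8,10,11}:  v_{1} + v_{8} + v_{10} + v_{11} = v_{9} ; sig = (4;(1))

Sorted signature multiset PRS(X):
{ (2;()),  (2;(1)) ×2,  (2;(1,1,1)),  (2;(1,1,1,2)),  (2;(1,1,2)),  (2;(1,1,2,2)),  (2;(1,1,3)),  (2;(1,2)) ×2,  (2;(1,2,2)),  (2;(2)),  (3;()) ×2,  (3;(1)) ×3,  (3;(1,1)) ×3,  (3;(1,1,2)),  (4;(1)) }


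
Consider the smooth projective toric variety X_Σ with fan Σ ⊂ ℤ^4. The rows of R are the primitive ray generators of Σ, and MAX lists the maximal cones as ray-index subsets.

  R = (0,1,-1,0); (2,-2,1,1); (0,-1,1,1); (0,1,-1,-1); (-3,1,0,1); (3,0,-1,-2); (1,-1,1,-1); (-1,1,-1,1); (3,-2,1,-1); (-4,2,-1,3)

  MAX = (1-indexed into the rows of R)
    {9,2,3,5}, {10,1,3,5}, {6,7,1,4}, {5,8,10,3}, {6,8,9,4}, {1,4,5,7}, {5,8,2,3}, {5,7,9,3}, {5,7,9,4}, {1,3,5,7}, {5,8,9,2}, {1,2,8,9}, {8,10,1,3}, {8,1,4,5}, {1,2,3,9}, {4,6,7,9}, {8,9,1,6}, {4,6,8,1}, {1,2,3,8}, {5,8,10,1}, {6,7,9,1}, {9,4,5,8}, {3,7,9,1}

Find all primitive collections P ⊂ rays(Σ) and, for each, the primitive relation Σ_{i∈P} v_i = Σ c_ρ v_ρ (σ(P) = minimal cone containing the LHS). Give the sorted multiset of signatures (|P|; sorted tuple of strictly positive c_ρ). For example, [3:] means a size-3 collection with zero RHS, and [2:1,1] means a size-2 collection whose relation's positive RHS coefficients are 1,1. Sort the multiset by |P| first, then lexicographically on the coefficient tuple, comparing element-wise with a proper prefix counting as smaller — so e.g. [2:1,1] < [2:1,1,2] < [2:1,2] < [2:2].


Δ(Σ) — 10 vertices, 17 min non-faces:

  {3,4}:  v_{3} + v_{4} = 0  ⇒ sig = [2:]
  {7,8}:  v_{7} + v_{8} = 0  ⇒ sig = [2:]
  {5,6}:  v_{5} + v_{6} = v_{4}  ⇒ sig = [2:1]
  {2,4}:  v_{2} + v_{4} = v_{8} + v_{9}  ⇒ sig = [2:1,1]
  {2,7}:  v_{2} + v_{7} = v_{3} + v_{9}  ⇒ sig = [2:1,1]
  {3,6}:  v_{3} + v_{6} = v_{1} + v_{9}  ⇒ sig = [2:1,1]
  {6,10}:  v_{6} + v_{10} = v_{1} + v_{8}  ⇒ sig = [2:1,1]
  {9,10}:  v_{9} + v_{10} = v_{3} + v_{8}  ⇒ sig = [2:1,1]
  {4,10}:  v_{4} + v_{10} = v_{1} + v_{5} + v_{8}  ⇒ sig = [2:1,1,1]
  {7,10}:  v_{7} + v_{10} = v_{1} + v_{3} + v_{5}  ⇒ sig = [2:1,1,1]
  {2,6}:  v_{2} + v_{6} = v_{1} + v_{8} + 2·v_{9}  ⇒ sig = [2:1,1,2]
  {2,10}:  v_{2} + v_{10} = 2·v_{3} + 2·v_{8}  ⇒ sig = [2:2,2]
  {1,5,9}:  v_{1} + v_{5} + v_{9} = 0  ⇒ sig = [3:]
  {1,4,9}:  v_{1} + v_{4} + v_{9} = v_{6}  ⇒ sig = [3:1]
  {3,8,9}:  v_{3} + v_{8} + v_{9} = v_{2}  ⇒ sig = [3:1]
  {1,2,5}:  v_{1} + v_{2} + v_{5} = v_{3} + v_{8}  ⇒ sig = [3:1,1]
  {1,3,5,8}:  v_{1} + v_{3} + v_{5} + v_{8} = v_{10}  ⇒ sig = [4:1]

Sorted signature multiset PRS(X):
[[2:], [2:], [2:1], [2:1,1], [2:1,1], [2:1,1], [2:1,1], [2:1,1], [2:1,1,1], [2:1,1,1], [2:1,1,2], [2:2,2], [3:], [3:1], [3:1], [3:1,1], [4:1]]


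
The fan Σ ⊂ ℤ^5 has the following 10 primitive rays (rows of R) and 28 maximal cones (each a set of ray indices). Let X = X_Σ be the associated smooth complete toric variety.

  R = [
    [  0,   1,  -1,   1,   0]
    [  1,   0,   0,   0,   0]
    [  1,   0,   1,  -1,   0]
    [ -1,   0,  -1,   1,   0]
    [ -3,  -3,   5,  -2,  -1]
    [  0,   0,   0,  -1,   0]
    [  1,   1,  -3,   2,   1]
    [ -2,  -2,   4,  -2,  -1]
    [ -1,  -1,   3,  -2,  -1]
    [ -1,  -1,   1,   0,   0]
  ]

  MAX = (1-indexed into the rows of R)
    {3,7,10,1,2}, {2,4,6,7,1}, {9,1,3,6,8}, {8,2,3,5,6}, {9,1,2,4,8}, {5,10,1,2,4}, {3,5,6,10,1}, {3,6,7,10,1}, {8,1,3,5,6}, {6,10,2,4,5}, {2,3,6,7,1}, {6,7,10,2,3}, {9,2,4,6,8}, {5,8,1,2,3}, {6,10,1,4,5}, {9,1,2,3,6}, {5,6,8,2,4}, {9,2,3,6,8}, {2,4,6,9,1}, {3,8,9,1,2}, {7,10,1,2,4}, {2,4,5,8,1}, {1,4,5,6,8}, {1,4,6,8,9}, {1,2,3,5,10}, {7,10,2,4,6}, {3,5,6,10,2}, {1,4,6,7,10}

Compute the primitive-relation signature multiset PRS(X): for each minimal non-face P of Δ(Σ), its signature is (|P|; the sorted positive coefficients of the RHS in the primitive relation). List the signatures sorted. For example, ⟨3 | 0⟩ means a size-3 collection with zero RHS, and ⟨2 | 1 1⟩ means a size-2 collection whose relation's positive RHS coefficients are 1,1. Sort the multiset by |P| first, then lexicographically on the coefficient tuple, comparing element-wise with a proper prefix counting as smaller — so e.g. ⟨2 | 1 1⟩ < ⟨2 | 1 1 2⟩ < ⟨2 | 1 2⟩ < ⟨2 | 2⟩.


Σ has 10 primitive collections:

  • {3,4}:  v_{3} + v_{4} = 0  →  sig = ⟨2 | 0⟩
  • {7,9}:  v_{7} + v_{9} = 0  →  sig = ⟨2 | 0⟩
  • {7,8}:  v_{7} + v_{8} = v_{10}  →  sig = ⟨2 | 1⟩
  • {8,10}:  v_{8} + v_{10} = v_{5}  →  sig = ⟨2 | 1⟩
  • {9,10}:  v_{9} + v_{10} = v_{8}  →  sig = ⟨2 | 1⟩
  • {5,7}:  v_{5} + v_{7} = 2·v_{10}  →  sig = ⟨2 | 2⟩
  • {5,9}:  v_{5} + v_{9} = 2·v_{8}  →  sig = ⟨2 | 2⟩
  • {1,2,6,10}:  v_{1} + v_{2} + v_{6} + v_{10} = 0  →  sig = ⟨4 | 0⟩
  • {1,2,5,6}:  v_{1} + v_{2} + v_{5} + v_{6} = v_{8}  →  sig = ⟨4 | 1⟩
  • {1,2,6,8}:  v_{1} + v_{2} + v_{6} + v_{8} = v_{9}  →  sig = ⟨4 | 1⟩

Hence PRS(X_Σ) =
{ ⟨2 | 0⟩ ×2,  ⟨2 | 1⟩ ×3,  ⟨2 | 2⟩ ×2,  ⟨4 | 0⟩,  ⟨4 | 1⟩ ×2 }


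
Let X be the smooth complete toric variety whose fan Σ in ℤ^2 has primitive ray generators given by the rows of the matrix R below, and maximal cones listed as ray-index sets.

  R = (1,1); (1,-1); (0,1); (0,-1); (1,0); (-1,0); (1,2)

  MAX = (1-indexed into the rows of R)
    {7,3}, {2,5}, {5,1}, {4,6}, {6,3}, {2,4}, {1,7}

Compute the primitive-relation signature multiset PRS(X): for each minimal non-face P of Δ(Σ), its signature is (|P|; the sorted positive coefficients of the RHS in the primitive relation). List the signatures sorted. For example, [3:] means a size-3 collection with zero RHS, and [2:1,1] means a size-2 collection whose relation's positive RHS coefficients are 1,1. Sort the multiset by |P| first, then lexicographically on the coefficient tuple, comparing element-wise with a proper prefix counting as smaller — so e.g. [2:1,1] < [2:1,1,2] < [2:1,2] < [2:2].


Primitive collections (14):

  P={3,4}:  v_{3} + v_{4} = 0 — sig = [2:]
  P={5,6}:  v_{5} + v_{6} = 0 — sig = [2:]
  P={1,3}:  v_{1} + v_{3} = v_{7} — sig = [2:1]
  P={1,4}:  v_{1} + v_{4} = v_{5} — sig = [2:1]
  P={1,6}:  v_{1} + v_{6} = v_{3} — sig = [2:1]
  P={2,3}:  v_{2} + v_{3} = v_{5} — sig = [2:1]
  P={2,6}:  v_{2} + v_{6} = v_{4} — sig = [2:1]
  P={3,5}:  v_{3} + v_{5} = v_{1} — sig = [2:1]
  P={4,5}:  v_{4} + v_{5} = v_{2} — sig = [2:1]
  P={4,7}:  v_{4} + v_{7} = v_{1} — sig = [2:1]
  P={2,7}:  v_{2} + v_{7} = v_{1} + v_{5} — sig = [2:1,1]
  P={1,2}:  v_{1} + v_{2} = 2·v_{5} — sig = [2:2]
  P={5,7}:  v_{5} + v_{7} = 2·v_{1} — sig = [2:2]
  P={6,7}:  v_{6} + v_{7} = 2·v_{3} — sig = [2:2]

Sorted signature multiset PRS(X):
    |P|=2: 14 collections, coeffs (), (), (1), (1), (1), (1), (1), (1), (1), (1), (1,1), (2), (2), (2)


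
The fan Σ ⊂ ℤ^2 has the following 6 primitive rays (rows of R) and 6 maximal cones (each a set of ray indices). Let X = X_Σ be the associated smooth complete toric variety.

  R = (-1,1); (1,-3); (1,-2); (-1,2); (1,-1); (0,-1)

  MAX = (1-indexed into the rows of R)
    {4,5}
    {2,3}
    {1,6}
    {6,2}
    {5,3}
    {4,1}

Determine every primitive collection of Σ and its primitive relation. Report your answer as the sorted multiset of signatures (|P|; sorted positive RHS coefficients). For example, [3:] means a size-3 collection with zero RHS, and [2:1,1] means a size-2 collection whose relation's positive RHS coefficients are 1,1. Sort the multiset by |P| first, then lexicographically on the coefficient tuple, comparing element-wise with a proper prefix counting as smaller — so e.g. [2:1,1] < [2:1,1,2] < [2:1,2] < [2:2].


Primitive collections (9):

  • {1,5}:  v_{1} + v_{5} = 0 — sig = [2:]
  • {3,4}:  v_{3} + v_{4} = 0 — sig = [2:]
  • {1,3}:  v_{1} + v_{3} = v_{6} — sig = [2:1]
  • {2,4}:  v_{2} + v_{4} = v_{6} — sig = [2:1]
  • {3,6}:  v_{3} + v_{6} = v_{2} — sig = [2:1]
  • {4,6}:  v_{4} + v_{6} = v_{1} — sig = [2:1]
  • {5,6}:  v_{5} + v_{6} = v_{3} — sig = [2:1]
  • {1,2}:  v_{1} + v_{2} = 2·v_{6} — sig = [2:2]
  • {2,5}:  v_{2} + v_{5} = 2·v_{3} — sig = [2:2]

so the primitive-relation signature multiset is
    [2:]
    [2:]
    [2:1]
    [2:1]
    [2:1]
    [2:1]
    [2:1]
    [2:2]
    [2:2]


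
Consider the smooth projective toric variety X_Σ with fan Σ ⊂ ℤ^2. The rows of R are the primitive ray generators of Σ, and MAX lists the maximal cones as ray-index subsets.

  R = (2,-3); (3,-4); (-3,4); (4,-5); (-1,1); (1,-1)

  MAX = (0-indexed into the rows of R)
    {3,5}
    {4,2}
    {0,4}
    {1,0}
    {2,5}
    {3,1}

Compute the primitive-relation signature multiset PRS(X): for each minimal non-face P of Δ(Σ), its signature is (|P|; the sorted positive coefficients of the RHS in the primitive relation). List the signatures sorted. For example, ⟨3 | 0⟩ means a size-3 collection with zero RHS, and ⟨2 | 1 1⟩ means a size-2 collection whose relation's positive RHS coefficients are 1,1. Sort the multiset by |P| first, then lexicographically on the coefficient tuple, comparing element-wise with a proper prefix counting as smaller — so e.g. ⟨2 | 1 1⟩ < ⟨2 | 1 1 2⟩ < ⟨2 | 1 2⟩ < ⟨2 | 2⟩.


9 collections generate NE(X_Σ); each relation:

  {1,2}:  v_{1} + v_{2} = 0  ⟹  sig = ⟨2 | 0⟩
  {4,5}:  v_{4} + v_{5} = 0  ⟹  sig = ⟨2 | 0⟩
  {0,2}:  v_{0} + v_{2} = v_{4}  ⟹  sig = ⟨2 | 1⟩
  {0,5}:  v_{0} + v_{5} = v_{1}  ⟹  sig = ⟨2 | 1⟩
  {1,4}:  v_{1} + v_{4} = v_{0}  ⟹  sig = ⟨2 | 1⟩
  {1,5}:  v_{1} + v_{5} = v_{3}  ⟹  sig = ⟨2 | 1⟩
  {2,3}:  v_{2} + v_{3} = v_{5}  ⟹  sig = ⟨2 | 1⟩
  {3,4}:  v_{3} + v_{4} = v_{1}  ⟹  sig = ⟨2 | 1⟩
  {0,3}:  v_{0} + v_{3} = 2·v_{1}  ⟹  sig = ⟨2 | 2⟩

Signatures (|P|; sorted positive RHS coefficients), sorted:
{ ⟨2 | 0⟩ ×2,  ⟨2 | 1⟩ ×6,  ⟨2 | 2⟩ }


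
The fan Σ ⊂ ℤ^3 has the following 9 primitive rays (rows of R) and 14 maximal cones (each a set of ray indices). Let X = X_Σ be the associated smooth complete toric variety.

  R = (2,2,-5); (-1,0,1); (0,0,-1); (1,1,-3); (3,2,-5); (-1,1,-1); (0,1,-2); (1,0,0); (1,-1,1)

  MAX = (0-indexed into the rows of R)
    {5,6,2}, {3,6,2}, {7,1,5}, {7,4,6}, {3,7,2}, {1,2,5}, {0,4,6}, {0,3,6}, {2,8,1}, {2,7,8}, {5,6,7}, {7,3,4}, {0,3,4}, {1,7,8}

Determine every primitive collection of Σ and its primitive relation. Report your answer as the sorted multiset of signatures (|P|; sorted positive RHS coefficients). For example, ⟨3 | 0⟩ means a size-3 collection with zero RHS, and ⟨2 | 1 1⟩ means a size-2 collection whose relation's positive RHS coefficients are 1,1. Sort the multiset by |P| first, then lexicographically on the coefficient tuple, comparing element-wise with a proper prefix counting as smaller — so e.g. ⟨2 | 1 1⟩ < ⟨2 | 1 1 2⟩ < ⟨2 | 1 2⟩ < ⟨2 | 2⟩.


|primitive collections| = 20. Relations:

  • {5,8}:  v_{5} + v_{8} = 0 ; sig = ⟨2 | 0⟩
  • {0,7}:  v_{0} + v_{7} = v_{4} ; sig = ⟨2 | 1⟩
  • {1,3}:  v_{1} + v_{3} = v_{6} ; sig = ⟨2 | 1⟩
  • {1,6}:  v_{1} + v_{6} = v_{5} ; sig = ⟨2 | 1⟩
  • {6,8}:  v_{6} + v_{8} = v_{2} + v_{7} ; sig = ⟨2 | 1 1⟩
  • {0,8}:  v_{0} + v_{8} = v_{2} + v_{3} + 2·v_{7} ; sig = ⟨2 | 1 1 2⟩
  • {4,8}:  v_{4} + v_{8} = v_{2} + v_{3} + 3·v_{7} ; sig = ⟨2 | 1 1 3⟩
  • {0,1}:  v_{0} + v_{1} = 2·v_{6} + v_{7} ; sig = ⟨2 | 1 2⟩
  • {2,4}:  v_{2} + v_{4} = 2·v_{3} + v_{7} ; sig = ⟨2 | 1 2⟩
  • {0,5}:  v_{0} + v_{5} = 3·v_{6} + v_{7} ; sig = ⟨2 | 1 3⟩
  • {0,2}:  v_{0} + v_{2} = 2·v_{3} ; sig = ⟨2 | 2⟩
  • {3,5}:  v_{3} + v_{5} = 2·v_{6} ; sig = ⟨2 | 2⟩
  • {1,4}:  v_{1} + v_{4} = 2·v_{6} + 2·v_{7} ; sig = ⟨2 | 2 2⟩
  • {3,8}:  v_{3} + v_{8} = 2·v_{2} + 2·v_{7} ; sig = ⟨2 | 2 2⟩
  • {4,5}:  v_{4} + v_{5} = 3·v_{6} + 2·v_{7} ; sig = ⟨2 | 2 3⟩
  • {1,2,7}:  v_{1} + v_{2} + v_{7} = 0 ; sig = ⟨3 | 0⟩
  • {2,5,7}:  v_{2} + v_{5} + v_{7} = v_{6} ; sig = ⟨3 | 1⟩
  • {2,6,7}:  v_{2} + v_{6} + v_{7} = v_{3} ; sig = ⟨3 | 1⟩
  • {3,6,7}:  v_{3} + v_{6} + v_{7} = v_{0} ; sig = ⟨3 | 1⟩
  • {3,4,6}:  v_{3} + v_{4} + v_{6} = 2·v_{0} ; sig = ⟨3 | 2⟩

Sorted signature multiset PRS(X):
    |P|=2: 15 collections, coeffs (), (1), (1), (1), (1,1), (1,1,2), (1,1,3), (1,2), (1,2), (1,3), (2), (2), (2,2), (2,2), (2,3)
    |P|=3: 5 collections, coeffs (), (1), (1), (1), (2)


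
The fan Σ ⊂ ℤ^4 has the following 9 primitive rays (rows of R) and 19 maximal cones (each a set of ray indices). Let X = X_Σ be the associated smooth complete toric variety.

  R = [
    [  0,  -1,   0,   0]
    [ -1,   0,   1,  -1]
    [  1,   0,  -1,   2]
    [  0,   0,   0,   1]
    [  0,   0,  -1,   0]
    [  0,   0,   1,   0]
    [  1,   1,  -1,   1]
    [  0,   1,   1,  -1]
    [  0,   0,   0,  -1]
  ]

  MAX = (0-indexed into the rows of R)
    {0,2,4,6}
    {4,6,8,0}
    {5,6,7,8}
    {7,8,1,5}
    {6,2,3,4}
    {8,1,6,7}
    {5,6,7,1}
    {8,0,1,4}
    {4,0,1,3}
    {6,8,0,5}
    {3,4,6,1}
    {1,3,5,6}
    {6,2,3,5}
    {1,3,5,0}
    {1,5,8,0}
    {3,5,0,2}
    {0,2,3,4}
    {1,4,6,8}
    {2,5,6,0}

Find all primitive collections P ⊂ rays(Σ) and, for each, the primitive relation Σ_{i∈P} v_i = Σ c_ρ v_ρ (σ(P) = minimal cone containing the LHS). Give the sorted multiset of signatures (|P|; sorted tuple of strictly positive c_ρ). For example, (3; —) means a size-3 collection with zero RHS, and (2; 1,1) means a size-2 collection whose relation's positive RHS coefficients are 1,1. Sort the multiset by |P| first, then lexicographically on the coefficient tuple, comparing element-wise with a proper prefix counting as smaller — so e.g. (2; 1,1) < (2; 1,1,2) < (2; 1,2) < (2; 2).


Δ(Σ) — 9 vertices, 11 min non-faces:

  {3,8}:  v_{3} + v_{8} = 0  so sig = (2; —)
  {4,5}:  v_{4} + v_{5} = 0  so sig = (2; —)
  {1,2}:  v_{1} + v_{2} = v_{3}  so sig = (2; 1)
  {0,7}:  v_{0} + v_{7} = v_{5} + v_{8}  so sig = (2; 1,1)
  {2,7}:  v_{2} + v_{7} = v_{5} + v_{6}  so sig = (2; 1,1)
  {2,8}:  v_{2} + v_{8} = v_{0} + v_{6}  so sig = (2; 1,1)
  {3,7}:  v_{3} + v_{7} = v_{1} + v_{5} + v_{6}  so sig = (2; 1,1,1)
  {4,7}:  v_{4} + v_{7} = v_{1} + v_{6} + v_{8}  so sig = (2; 1,1,1)
  {0,1,6}:  v_{0} + v_{1} + v_{6} = 0  so sig = (3; —)
  {0,3,6}:  v_{0} + v_{3} + v_{6} = v_{2}  so sig = (3; 1)
  {1,5,6,8}:  v_{1} + v_{5} + v_{6} + v_{8} = v_{7}  so sig = (4; 1)

so the primitive-relation signature multiset is
{ (2; —) ×2,  (2; 1),  (2; 1,1) ×3,  (2; 1,1,1) ×2,  (3; —),  (3; 1),  (4; 1) }


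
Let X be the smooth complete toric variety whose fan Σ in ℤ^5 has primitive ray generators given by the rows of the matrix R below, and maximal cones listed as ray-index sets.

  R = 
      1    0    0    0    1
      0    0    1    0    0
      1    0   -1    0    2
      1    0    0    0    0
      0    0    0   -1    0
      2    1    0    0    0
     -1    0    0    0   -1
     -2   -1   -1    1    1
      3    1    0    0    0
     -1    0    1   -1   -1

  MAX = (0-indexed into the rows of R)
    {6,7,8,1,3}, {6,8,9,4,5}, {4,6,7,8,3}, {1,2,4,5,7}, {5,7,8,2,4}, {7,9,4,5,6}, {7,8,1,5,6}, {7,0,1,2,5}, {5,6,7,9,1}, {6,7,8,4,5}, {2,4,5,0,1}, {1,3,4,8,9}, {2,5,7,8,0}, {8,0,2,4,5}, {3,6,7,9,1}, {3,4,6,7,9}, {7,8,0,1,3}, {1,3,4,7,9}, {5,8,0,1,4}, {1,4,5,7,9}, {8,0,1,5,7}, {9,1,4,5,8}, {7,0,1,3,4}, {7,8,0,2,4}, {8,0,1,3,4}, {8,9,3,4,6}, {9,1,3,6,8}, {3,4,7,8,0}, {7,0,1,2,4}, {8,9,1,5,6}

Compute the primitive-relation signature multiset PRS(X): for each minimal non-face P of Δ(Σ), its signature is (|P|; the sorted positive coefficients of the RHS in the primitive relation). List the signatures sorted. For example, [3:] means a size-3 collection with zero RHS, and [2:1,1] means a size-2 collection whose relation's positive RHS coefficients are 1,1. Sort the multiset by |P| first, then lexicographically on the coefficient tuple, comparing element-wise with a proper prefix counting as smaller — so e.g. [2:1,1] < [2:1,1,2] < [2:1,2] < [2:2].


Primitive collections (11):

  P = {0,6}:  v_{0} + v_{6} = 0 — sig = [2:]
  P = {3,5}:  v_{3} + v_{5} = v_{8} — sig = [2:1]
  P = {0,9}:  v_{0} + v_{9} = v_{1} + v_{4} — sig = [2:1,1]
  P = {2,6}:  v_{2} + v_{6} = v_{4} + v_{5} + v_{7} — sig = [2:1,1,1]
  P = {2,3}:  v_{2} + v_{3} = v_{0} + v_{4} + v_{7} + v_{8} — sig = [2:1,1,1,1]
  P = {2,9}:  v_{2} + v_{9} = v_{1} + 2·v_{4} + v_{5} + v_{7} — sig = [2:1,1,1,2]
  P = {7,8,9}:  v_{7} + v_{8} + v_{9} = 0 — sig = [3:]
  P = {1,4,6}:  v_{1} + v_{4} + v_{6} = v_{9} — sig = [3:1]
  P = {1,2,8}:  v_{1} + v_{2} + v_{8} = 2·v_{0} + v_{5} — sig = [3:1,2]
  P = {0,4,5,7}:  v_{0} + v_{4} + v_{5} + v_{7} = v_{2} — sig = [4:1]
  P = {1,4,7,8}:  v_{1} + v_{4} + v_{7} + v_{8} = v_{0} — sig = [4:1]

Sorted signature multiset PRS(X):
{ [2:],  [2:1],  [2:1,1],  [2:1,1,1],  [2:1,1,1,1],  [2:1,1,1,2],  [3:],  [3:1],  [3:1,2],  [4:1] ×2 }


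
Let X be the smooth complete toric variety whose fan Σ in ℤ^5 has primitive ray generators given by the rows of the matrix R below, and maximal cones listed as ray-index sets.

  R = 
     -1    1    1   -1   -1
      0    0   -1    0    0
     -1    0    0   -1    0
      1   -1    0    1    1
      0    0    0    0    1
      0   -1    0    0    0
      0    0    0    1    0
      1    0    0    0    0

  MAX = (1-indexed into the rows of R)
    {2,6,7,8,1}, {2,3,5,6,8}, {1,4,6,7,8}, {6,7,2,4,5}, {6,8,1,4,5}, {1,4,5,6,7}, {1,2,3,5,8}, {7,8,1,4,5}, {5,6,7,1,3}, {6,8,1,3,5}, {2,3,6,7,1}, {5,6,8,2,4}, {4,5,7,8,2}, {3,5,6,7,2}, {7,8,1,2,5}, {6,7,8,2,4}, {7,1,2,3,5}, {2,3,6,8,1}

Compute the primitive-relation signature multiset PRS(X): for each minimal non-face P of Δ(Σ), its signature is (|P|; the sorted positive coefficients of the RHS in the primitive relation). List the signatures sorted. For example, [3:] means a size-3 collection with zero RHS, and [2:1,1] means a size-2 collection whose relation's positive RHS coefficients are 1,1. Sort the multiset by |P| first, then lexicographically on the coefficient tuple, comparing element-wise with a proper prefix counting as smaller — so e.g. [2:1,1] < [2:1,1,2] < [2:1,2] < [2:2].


Minimal non-faces — 5 found among 8 rays, 18 max cones:

  P={3,4}:  v_{3} + v_{4} = v_{5} + v_{6}  so sig = [2:1,1]
  P={1,2,4}:  v_{1} + v_{2} + v_{4} = 0  so sig = [3:]
  P={3,7,8}:  v_{3} + v_{7} + v_{8} = 0  so sig = [3:]
  P={1,2,5,6}:  v_{1} + v_{2} + v_{5} + v_{6} = v_{3}  so sig = [4:1]
  P={5,6,7,8}:  v_{5} + v_{6} + v_{7} + v_{8} = v_{4}  so sig = [4:1]

Signatures (|P|; sorted positive RHS coefficients), sorted:
    |P|=2: 1 collection, coeffs (1,1)
    |P|=3: 2 collections, coeffs (), ()
    |P|=4: 2 collections, coeffs (1), (1)


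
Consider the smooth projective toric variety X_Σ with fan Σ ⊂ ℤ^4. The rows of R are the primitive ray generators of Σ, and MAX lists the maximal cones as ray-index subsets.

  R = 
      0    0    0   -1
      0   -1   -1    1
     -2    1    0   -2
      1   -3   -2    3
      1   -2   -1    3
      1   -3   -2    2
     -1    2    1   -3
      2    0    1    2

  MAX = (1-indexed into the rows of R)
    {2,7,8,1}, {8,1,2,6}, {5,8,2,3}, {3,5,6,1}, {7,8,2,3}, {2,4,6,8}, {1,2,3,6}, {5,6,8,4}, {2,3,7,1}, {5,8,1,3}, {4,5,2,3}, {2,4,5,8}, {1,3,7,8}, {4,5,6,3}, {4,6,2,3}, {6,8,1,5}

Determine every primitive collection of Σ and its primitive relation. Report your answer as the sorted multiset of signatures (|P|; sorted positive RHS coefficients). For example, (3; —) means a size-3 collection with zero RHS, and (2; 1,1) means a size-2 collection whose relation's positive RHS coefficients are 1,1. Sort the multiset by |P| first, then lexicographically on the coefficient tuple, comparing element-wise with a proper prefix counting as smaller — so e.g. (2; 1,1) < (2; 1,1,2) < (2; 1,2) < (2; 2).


9 collections generate NE(X_Σ); each relation:

  P = {5,7}:  v_{5} + v_{7} = 0 ; sig = (2; —)
  P = {1,4}:  v_{1} + v_{4} = v_{6} ; sig = (2; 1)
  P = {4,7}:  v_{4} + v_{7} = v_{1} + v_{2} ; sig = (2; 1,1)
  P = {6,7}:  v_{6} + v_{7} = 2·v_{1} + v_{2} ; sig = (2; 1,2)
  P = {1,2,5}:  v_{1} + v_{2} + v_{5} = v_{4} ; sig = (3; 1)
  P = {3,4,8}:  v_{3} + v_{4} + v_{8} = v_{5} ; sig = (3; 1)
  P = {3,6,8}:  v_{3} + v_{6} + v_{8} = v_{1} + v_{5} ; sig = (3; 1,1)
  P = {2,5,6}:  v_{2} + v_{5} + v_{6} = 2·v_{4} ; sig = (3; 2)
  P = {1,2,3,8}:  v_{1} + v_{2} + v_{3} + v_{8} = 0 ; sig = (4; —)

so the primitive-relation signature multiset is
    |P|=2: 4 collections, coeffs (), (1), (1,1), (1,2)
    |P|=3: 4 collections, coeffs (1), (1), (1,1), (2)
    |P|=4: 1 collection, coeffs ()


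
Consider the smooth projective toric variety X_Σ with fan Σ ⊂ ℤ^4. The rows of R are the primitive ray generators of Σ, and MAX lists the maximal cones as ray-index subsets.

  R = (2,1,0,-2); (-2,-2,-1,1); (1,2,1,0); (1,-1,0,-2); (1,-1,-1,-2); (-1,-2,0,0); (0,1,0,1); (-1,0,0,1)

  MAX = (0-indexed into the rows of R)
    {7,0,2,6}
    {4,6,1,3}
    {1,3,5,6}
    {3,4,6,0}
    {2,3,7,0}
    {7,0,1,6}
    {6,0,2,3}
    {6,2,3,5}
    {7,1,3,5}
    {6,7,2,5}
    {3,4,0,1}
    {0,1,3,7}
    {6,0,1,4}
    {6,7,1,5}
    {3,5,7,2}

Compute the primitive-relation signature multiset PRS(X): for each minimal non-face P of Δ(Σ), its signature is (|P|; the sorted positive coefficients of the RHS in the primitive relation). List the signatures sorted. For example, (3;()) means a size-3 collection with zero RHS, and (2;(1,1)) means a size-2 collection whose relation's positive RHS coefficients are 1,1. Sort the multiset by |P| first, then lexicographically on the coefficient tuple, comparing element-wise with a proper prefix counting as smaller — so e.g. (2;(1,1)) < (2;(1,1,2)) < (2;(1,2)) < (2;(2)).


|primitive collections| = 7. Relations:

  • {0,5}:  v_{0} + v_{5} = v_{3}  ⟹  sig = (2;(1))
  • {1,2}:  v_{1} + v_{2} = v_{7}  ⟹  sig = (2;(1))
  • {2,4}:  v_{2} + v_{4} = v_{0}  ⟹  sig = (2;(1))
  • {4,7}:  v_{4} + v_{7} = v_{0} + v_{1}  ⟹  sig = (2;(1,1))
  • {4,5}:  v_{4} + v_{5} = v_{1} + 2·v_{3} + v_{6}  ⟹  sig = (2;(1,1,2))
  • {3,6,7}:  v_{3} + v_{6} + v_{7} = 0  ⟹  sig = (3;())
  • {0,1,3,6}:  v_{0} + v_{1} + v_{3} + v_{6} = v_{4}  ⟹  sig = (4;(1))

Signatures (|P|; sorted positive RHS coefficients), sorted:
{ (2;(1)) ×3,  (2;(1,1)),  (2;(1,1,2)),  (3;()),  (4;(1)) }


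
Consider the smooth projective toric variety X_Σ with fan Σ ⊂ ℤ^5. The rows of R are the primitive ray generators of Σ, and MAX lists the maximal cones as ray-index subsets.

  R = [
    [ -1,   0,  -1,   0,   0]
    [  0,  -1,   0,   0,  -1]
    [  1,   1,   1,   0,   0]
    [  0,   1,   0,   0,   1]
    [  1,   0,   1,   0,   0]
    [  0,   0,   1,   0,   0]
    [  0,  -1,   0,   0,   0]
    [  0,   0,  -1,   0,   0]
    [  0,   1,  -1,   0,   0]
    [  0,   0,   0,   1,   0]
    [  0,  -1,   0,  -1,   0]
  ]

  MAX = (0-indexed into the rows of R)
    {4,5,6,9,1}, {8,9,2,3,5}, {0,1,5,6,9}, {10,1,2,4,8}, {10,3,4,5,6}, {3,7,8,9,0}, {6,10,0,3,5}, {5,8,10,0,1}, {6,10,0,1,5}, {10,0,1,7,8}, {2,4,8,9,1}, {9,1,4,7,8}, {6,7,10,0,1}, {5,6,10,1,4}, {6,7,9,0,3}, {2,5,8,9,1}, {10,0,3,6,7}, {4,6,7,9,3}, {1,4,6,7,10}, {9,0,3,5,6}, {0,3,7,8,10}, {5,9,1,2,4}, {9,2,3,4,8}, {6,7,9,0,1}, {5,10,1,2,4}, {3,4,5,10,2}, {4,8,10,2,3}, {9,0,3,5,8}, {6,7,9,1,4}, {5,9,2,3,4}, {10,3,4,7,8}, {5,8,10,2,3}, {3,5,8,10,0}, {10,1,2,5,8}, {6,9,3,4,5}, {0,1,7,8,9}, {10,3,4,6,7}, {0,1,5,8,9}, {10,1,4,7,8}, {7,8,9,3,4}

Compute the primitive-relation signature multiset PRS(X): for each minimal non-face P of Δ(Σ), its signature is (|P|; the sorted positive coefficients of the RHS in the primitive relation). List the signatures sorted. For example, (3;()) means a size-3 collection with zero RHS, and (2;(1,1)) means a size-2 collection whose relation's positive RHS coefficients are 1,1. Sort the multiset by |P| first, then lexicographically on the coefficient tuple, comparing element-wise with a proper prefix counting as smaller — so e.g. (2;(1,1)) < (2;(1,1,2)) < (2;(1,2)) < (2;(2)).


Σ has 9 primitive collections:

  • {0,4}:  v_{0} + v_{4} = 0  ⇒ sig = (2;())
  • {1,3}:  v_{1} + v_{3} = 0  ⇒ sig = (2;())
  • {5,7}:  v_{5} + v_{7} = 0  ⇒ sig = (2;())
  • {2,6}:  v_{2} + v_{6} = v_{4}  ⇒ sig = (2;(1))
  • {6,8}:  v_{6} + v_{8} = v_{7}  ⇒ sig = (2;(1))
  • {9,10}:  v_{9} + v_{10} = v_{6}  ⇒ sig = (2;(1))
  • {0,2}:  v_{0} + v_{2} = v_{5} + v_{8}  ⇒ sig = (2;(1,1))
  • {2,7}:  v_{2} + v_{7} = v_{4} + v_{8}  ⇒ sig = (2;(1,1))
  • {4,5,8}:  v_{4} + v_{5} + v_{8} = v_{2}  ⇒ sig = (3;(1))

Signatures (|P|; sorted positive RHS coefficients), sorted:
{ (2;()) ×3,  (2;(1)) ×3,  (2;(1,1)) ×2,  (3;(1)) }


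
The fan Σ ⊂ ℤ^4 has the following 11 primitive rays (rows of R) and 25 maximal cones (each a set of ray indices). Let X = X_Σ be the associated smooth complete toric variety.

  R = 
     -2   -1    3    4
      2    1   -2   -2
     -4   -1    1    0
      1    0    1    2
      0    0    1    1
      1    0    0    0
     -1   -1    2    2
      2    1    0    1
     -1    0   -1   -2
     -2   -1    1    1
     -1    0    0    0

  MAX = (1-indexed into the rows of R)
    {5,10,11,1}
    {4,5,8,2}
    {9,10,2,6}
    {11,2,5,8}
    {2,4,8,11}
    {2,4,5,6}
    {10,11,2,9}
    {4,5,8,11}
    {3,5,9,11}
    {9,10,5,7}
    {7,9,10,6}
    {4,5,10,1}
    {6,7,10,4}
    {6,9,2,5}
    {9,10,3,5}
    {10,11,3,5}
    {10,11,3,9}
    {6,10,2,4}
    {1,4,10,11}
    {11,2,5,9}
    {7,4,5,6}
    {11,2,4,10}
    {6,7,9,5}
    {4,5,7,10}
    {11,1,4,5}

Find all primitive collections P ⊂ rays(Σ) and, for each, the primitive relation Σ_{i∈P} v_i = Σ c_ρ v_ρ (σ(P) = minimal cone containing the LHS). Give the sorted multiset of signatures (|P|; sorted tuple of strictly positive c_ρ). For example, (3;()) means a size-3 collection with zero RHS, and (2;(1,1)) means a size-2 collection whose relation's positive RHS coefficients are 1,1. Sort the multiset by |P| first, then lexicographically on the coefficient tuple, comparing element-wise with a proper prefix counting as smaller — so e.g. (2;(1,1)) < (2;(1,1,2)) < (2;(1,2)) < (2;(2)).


The 24 primitive collections of Σ (r=11, n=4):

  P={4,9}:  v_{4} + v_{9} = 0 ; sig = (2;())
  P={6,11}:  v_{6} + v_{11} = 0 ; sig = (2;())
  P={2,7}:  v_{2} + v_{7} = v_{6} ; sig = (2;(1))
  P={1,2}:  v_{1} + v_{2} = v_{4} + v_{11} ; sig = (2;(1,1))
  P={2,3}:  v_{2} + v_{3} = v_{9} + v_{11} ; sig = (2;(1,1))
  P={7,8}:  v_{7} + v_{8} = v_{4} + v_{5} ; sig = (2;(1,1))
  P={7,11}:  v_{7} + v_{11} = v_{5} + v_{10} ; sig = (2;(1,1))
  P={8,10}:  v_{8} + v_{10} = v_{4} + v_{11} ; sig = (2;(1,1))
  P={1,6}:  v_{1} + v_{6} = v_{4} + v_{5} + v_{10} ; sig = (2;(1,1,1))
  P={1,9}:  v_{1} + v_{9} = v_{5} + v_{10} + v_{11} ; sig = (2;(1,1,1))
  P={3,4}:  v_{3} + v_{4} = v_{5} + v_{10} + v_{11} ; sig = (2;(1,1,1))
  P={3,6}:  v_{3} + v_{6} = v_{5} + v_{9} + v_{10} ; sig = (2;(1,1,1))
  P={6,8}:  v_{6} + v_{8} = v_{2} + v_{4} + v_{5} ; sig = (2;(1,1,1))
  P={8,9}:  v_{8} + v_{9} = v_{2} + v_{5} + v_{11} ; sig = (2;(1,1,1))
  P={3,8}:  v_{3} + v_{8} = v_{5} + 2·v_{11} ; sig = (2;(1,2))
  P={1,7}:  v_{1} + v_{7} = v_{4} + 2·v_{5} + 2·v_{10} ; sig = (2;(1,2,2))
  P={1,8}:  v_{1} + v_{8} = 2·v_{4} + v_{5} + 2·v_{11} ; sig = (2;(1,2,2))
  P={3,7}:  v_{3} + v_{7} = 2·v_{5} + v_{9} + 2·v_{10} ; sig = (2;(1,2,2))
  P={1,3}:  v_{1} + v_{3} = 2·v_{5} + 2·v_{10} + 2·v_{11} ; sig = (2;(2,2,2))
  P={2,5,10}:  v_{2} + v_{5} + v_{10} = 0 ; sig = (3;())
  P={5,6,10}:  v_{5} + v_{6} + v_{10} = v_{7} ; sig = (3;(1))
  P={2,4,5,11}:  v_{2} + v_{4} + v_{5} + v_{11} = v_{8} ; sig = (4;(1))
  P={4,5,10,11}:  v_{4} + v_{5} + v_{10} + v_{11} = v_{1} ; sig = (4;(1))
  P={5,9,10,11}:  v_{5} + v_{9} + v_{10} + v_{11} = v_{3} ; sig = (4;(1))

Hence PRS(X_Σ) =
[(2;()), (2;()), (2;(1)), (2;(1,1)), (2;(1,1)), (2;(1,1)), (2;(1,1)), (2;(1,1)), (2;(1,1,1)), (2;(1,1,1)), (2;(1,1,1)), (2;(1,1,1)), (2;(1,1,1)), (2;(1,1,1)), (2;(1,2)), (2;(1,2,2)), (2;(1,2,2)), (2;(1,2,2)), (2;(2,2,2)), (3;()), (3;(1)), (4;(1)), (4;(1)), (4;(1))]
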